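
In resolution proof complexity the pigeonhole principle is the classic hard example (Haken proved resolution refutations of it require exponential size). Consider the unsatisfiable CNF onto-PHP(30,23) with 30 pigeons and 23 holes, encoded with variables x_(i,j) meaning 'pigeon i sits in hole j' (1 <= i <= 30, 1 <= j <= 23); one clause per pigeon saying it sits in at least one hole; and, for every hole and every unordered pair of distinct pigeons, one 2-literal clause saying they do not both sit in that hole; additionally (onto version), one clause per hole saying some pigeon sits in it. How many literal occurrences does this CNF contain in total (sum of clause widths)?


onto-PHP(30,23): 30 pigeons, 23 holes, 30*23 = 690 variables.
- pigeon clauses: one per pigeon -> 30 clauses of width 23 -> 690 literals
- hole clauses: 23 holes * C(30,2) = 23 * 435 -> 10005 clauses of width 2 -> 20010 literals
- onto clauses: one per hole -> 23 clauses of width 30 -> 690 literals
Total literal occurrences = 690 + 20010 + 690 = 21390

21390


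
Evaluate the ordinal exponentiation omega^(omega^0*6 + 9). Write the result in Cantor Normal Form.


omega^(omega^0*6 + 9):
omega^0 = 1, so the exponent is 6 + 9 = 15 (finite ordinal addition).
Result = omega^15, already a single CNF term.

omega^15


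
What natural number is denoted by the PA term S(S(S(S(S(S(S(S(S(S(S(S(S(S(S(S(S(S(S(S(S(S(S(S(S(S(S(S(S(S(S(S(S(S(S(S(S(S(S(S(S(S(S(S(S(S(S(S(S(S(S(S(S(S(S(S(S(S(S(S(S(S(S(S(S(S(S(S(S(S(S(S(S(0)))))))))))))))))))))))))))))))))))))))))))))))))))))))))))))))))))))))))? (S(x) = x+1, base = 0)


Counting successors applied to 0:
73 applications of S to 0 = 73

73


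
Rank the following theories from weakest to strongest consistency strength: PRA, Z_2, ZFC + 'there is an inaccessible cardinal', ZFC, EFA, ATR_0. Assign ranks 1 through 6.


Ordering by consistency strength:
1. EFA
2. PRA
3. ATR_0
4. Z_2
5. ZFC
6. ZFC + 'there is an inaccessible cardinal'


PRA=2, Z_2=4, ZFC + 'there is an inaccessible cardinal'=6, ZFC=5, EFA=1, ATR_0=3


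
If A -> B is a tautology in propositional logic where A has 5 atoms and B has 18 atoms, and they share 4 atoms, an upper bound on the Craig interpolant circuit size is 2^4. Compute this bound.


Shared atoms = 4
Craig interpolant size bound = 2^4
= 16

16


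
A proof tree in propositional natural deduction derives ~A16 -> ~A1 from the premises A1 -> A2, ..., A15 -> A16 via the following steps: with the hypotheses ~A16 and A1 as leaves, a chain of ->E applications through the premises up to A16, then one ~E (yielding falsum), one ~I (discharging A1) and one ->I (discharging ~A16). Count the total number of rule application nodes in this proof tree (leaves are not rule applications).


From hypothesis A1, 15 ->E steps along the 15 premises yield A16.
~E with hypothesis ~A16 gives falsum (1 node); ~I discharging A1 gives ~A1 (1 node); ->I discharging ~A16 gives the goal (1 node).
Total = 15 + 3 = 18 inference nodes.

18


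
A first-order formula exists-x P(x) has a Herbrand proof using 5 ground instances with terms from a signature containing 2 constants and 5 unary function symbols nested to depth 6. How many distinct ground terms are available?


Herbrand terms by depth:
Depth 0: 2 constants
Depth 1: 10 new terms (running total: 12)
Depth 2: 50 new terms (running total: 62)
Depth 3: 250 new terms (running total: 312)
Depth 4: 1250 new terms (running total: 1562)
Depth 5: 6250 new terms (running total: 7812)
Depth 6: 31250 new terms (running total: 39062)
Total distinct ground terms = 39062

39062


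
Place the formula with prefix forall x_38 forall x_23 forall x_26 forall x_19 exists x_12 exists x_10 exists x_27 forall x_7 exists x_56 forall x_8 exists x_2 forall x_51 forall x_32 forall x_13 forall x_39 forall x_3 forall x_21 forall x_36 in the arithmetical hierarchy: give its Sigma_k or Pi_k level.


Leading quantifier is forall, so the class is Pi.
Number of quantifier blocks = alternations + 1 = 6 + 1 = 7.
Classification: Pi_7

Pi_7


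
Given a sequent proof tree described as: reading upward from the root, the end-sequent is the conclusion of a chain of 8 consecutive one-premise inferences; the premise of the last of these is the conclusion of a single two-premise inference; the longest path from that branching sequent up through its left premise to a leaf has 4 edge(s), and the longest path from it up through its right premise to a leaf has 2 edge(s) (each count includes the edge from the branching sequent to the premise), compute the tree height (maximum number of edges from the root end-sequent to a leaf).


Longest path through the left premise: 4 edges (measured from the branching sequent)
Longest path through the right premise: 2 edges
Height of the subtree rooted at the branching sequent: max(4, 2) = 4
The branching sequent sits 8 edges above the root (the chain of one-premise inferences), so height = 4 + 8 = 12

12


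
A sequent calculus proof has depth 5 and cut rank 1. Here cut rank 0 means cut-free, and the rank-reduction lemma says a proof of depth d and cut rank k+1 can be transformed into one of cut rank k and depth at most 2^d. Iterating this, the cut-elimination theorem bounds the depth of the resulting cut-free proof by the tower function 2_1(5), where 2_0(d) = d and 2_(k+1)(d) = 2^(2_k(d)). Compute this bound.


Each rank reduction sends depth d to at most 2^d; cut rank r needs r reductions.
2_0(5) = 5
2_1(5) = 2^5 = 32
Cut-free depth bound = 32

32


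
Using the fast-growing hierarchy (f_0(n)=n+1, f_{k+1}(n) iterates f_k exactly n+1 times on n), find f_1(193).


f_1(193) = f_0^194(193)
f_0 adds 1 each time, applied 194 times.
f_1(193) = 193 + 194 = 387

387


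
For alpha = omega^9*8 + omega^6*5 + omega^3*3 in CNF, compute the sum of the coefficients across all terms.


CNF: omega^9*8 + omega^6*5 + omega^3*3
Coefficients: 8 + 5 + 3 = 16

16


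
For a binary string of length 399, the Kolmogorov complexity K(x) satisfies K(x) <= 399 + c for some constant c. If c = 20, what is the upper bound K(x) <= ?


K(x) <= |x| + c = 399 + 20 = 419

419


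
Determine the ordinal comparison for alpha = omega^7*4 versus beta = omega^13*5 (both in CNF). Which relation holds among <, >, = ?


Compare term by term from highest exponent:
alpha = omega^7*4
beta = omega^13*5
Term 1: alpha has omega^7*4, beta has omega^13*5
Result: alpha < beta

alpha < beta


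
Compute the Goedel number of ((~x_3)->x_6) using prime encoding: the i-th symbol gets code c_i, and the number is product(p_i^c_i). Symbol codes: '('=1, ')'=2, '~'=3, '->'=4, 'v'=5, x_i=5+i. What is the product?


Formula: ((~x_3)->x_6)
Symbol codes: [1, 1, 3, 8, 2, 4, 11, 2]
Primes: [2, 3, 5, 7, 11, 13, 17, 19]
p_1^1 = 2^1 = 2
p_2^1 = 3^1 = 3
p_3^3 = 5^3 = 125
p_4^8 = 7^8 = 5764801
p_5^2 = 11^2 = 121
p_6^4 = 13^4 = 28561
p_7^11 = 17^11 = 34271896307633
p_8^2 = 19^2 = 361
Product = 184862873802104497107575982264750

184862873802104497107575982264750


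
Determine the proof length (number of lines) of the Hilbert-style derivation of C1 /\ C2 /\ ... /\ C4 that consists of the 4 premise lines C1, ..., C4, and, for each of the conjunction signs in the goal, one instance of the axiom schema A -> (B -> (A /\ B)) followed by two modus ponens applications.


Conjoining 4 premises:
- 4 premise lines
- the goal has 3 conjunction signs; each costs 1 axiom instance + 2 MP = 3 lines: 3 * 3 = 9
Total = 4 + 9 = 13 lines.

13


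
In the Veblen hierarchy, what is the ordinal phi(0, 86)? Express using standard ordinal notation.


phi(0, 86):
phi(0, beta) = omega^beta by definition.
phi(0, 86) = omega^86

omega^86


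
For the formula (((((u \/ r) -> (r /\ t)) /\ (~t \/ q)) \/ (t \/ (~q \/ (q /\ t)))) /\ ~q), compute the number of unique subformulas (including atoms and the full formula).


Formula: (((((u \/ r) -> (r /\ t)) /\ (~t \/ q)) \/ (t \/ (~q \/ (q /\ t)))) /\ ~q)
Subformulas found:
  1. r
  2. q
  3. u
  4. t
  5. ~t
  6. ~q
  7. (q /\ t)
  8. (r /\ t)
  9. (u \/ r)
  10. (~t \/ q)
  11. (~q \/ (q /\ t))
  12. ((u \/ r) -> (r /\ t))
  13. (t \/ (~q \/ (q /\ t)))
  14. (((u \/ r) -> (r /\ t)) /\ (~t \/ q))
  15. ((((u \/ r) -> (r /\ t)) /\ (~t \/ q)) \/ (t \/ (~q \/ (q /\ t))))
  16. (((((u \/ r) -> (r /\ t)) /\ (~t \/ q)) \/ (t \/ (~q \/ (q /\ t)))) /\ ~q)
Total distinct subformulas = 16

16


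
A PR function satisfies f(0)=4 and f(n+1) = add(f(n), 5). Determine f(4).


f(0) = 4
f(1) = add(f(0), 5) = add(4, 5) = 9
f(2) = add(f(1), 5) = add(9, 5) = 14
f(3) = add(f(2), 5) = add(14, 5) = 19
f(4) = add(f(3), 5) = add(19, 5) = 24


24


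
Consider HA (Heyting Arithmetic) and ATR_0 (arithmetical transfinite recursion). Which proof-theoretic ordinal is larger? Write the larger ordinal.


Proof-theoretic ordinal of HA (Heyting Arithmetic): epsilon_0
Proof-theoretic ordinal of ATR_0 (arithmetical transfinite recursion): Gamma_0
Comparing: epsilon_0 < Gamma_0.
The larger ordinal is Gamma_0 (from ATR_0 (arithmetical transfinite recursion)).

Gamma_0


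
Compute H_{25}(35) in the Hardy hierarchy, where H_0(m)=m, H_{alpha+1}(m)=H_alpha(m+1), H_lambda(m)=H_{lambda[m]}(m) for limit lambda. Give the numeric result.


H_25(35):
For finite ordinals k, H_k(n) = n + k (each successor step adds 1).
H_25(35) = 35 + 25 = 60

60


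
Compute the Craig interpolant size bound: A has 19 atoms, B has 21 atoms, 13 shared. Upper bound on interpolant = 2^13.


Shared atoms = 13
Craig interpolant size bound = 2^13
= 8192

8192


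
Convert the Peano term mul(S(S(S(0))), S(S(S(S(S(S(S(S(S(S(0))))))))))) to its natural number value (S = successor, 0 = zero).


mul(S^3(0), S^10(0)):
S^3(0) = 3
S^10(0) = 10
3 * 10 = 30

30


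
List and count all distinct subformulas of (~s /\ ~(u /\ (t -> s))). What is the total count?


Formula: (~s /\ ~(u /\ (t -> s)))
Subformulas found:
  1. u
  2. s
  3. t
  4. ~s
  5. (t -> s)
  6. (u /\ (t -> s))
  7. ~(u /\ (t -> s))
  8. (~s /\ ~(u /\ (t -> s)))
Total distinct subformulas = 8

8


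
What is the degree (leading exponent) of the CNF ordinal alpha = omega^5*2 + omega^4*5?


CNF: omega^5*2 + omega^4*5
The leading term is omega^5*2, which has exponent 5.

5


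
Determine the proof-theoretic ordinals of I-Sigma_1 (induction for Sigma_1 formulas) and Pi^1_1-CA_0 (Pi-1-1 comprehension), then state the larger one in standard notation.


Proof-theoretic ordinal of I-Sigma_1 (induction for Sigma_1 formulas): omega^omega
Proof-theoretic ordinal of Pi^1_1-CA_0 (Pi-1-1 comprehension): psi_0(Omega_omega)
Comparing: omega^omega < psi_0(Omega_omega).
The larger ordinal is psi_0(Omega_omega) (from Pi^1_1-CA_0 (Pi-1-1 comprehension)).

psi_0(Omega_omega)


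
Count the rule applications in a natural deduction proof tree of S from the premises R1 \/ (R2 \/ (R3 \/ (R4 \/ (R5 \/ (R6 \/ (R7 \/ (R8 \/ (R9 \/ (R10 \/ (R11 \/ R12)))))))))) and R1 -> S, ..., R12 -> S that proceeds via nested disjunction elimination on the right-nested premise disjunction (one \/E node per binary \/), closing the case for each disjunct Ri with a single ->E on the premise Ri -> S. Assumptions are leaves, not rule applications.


The premise R1 \/ (R2 \/ (R3 \/ (R4 \/ (R5 \/ (R6 \/ (R7 \/ (R8 \/ (R9 \/ (R10 \/ (R11 \/ R12)))))))))) contains 12 disjuncts, hence 11 binary \/ connectives.
- Each binary \/ is eliminated once: 11 \/E nodes.
- Each of the 12 cases Ri derives S by one ->E with Ri -> S: 12 ->E nodes.
Total = 11 + 12 = 23

23


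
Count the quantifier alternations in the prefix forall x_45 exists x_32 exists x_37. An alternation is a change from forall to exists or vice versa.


Walk the prefix and count type changes:
  position 1: forall -> exists <-- alternation
  position 2: exists -> exists
Total alternations = 1

1


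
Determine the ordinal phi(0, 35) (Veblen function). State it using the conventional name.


phi(0, 35):
phi(0, beta) = omega^beta by definition.
phi(0, 35) = omega^35

omega^35


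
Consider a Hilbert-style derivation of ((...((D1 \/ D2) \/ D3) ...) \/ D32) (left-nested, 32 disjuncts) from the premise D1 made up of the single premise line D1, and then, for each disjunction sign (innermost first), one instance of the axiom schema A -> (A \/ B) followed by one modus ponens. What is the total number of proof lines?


Building the left-nested 32-ary disjunction from D1:
- 1 premise line (D1)
- 32 disjuncts means 31 disjunction signs; each needs 1 axiom instance + 1 MP = 2 lines: 2 * 31 = 62
Total = 1 + 62 = 63 lines.

63


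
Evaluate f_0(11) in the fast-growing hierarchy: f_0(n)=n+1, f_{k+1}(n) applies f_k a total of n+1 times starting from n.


f_0(11) = 11 + 1 = 12

12


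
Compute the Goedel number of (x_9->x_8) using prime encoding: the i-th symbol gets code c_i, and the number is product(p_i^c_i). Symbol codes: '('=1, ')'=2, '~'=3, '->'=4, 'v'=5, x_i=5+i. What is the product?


Formula: (x_9->x_8)
Symbol codes: [1, 14, 4, 13, 2]
Primes: [2, 3, 5, 7, 11]
p_1^1 = 2^1 = 2
p_2^14 = 3^14 = 4782969
p_3^4 = 5^4 = 625
p_4^13 = 7^13 = 96889010407
p_5^2 = 11^2 = 121
Product = 70091841399125455428750

70091841399125455428750


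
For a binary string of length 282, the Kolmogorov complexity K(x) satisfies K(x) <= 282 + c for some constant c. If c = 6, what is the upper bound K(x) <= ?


K(x) <= |x| + c = 282 + 6 = 288

288


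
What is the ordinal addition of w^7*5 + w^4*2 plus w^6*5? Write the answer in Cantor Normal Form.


Ordinal addition (w^7*5 + w^4*2) + w^6*5:
alpha's leading term has exponent 7 > beta's exponent 6, so it survives.
alpha's tail term has exponent 4 < beta's exponent 6, so it is absorbed by beta.
In ordinal addition, any term followed by a strictly larger-exponent term is absorbed.
Result = w^7*5 + w^6*5

w^7*5 + w^6*5


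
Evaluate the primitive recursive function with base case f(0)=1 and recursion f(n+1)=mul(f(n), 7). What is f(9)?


f(0) = 1
f(1) = mul(f(0), 7) = mul(1, 7) = 7
f(2) = mul(f(1), 7) = mul(7, 7) = 49
f(3) = mul(f(2), 7) = mul(49, 7) = 343
f(4) = mul(f(3), 7) = mul(343, 7) = 2401
f(5) = mul(f(4), 7) = mul(2401, 7) = 16807
f(6) = mul(f(5), 7) = mul(16807, 7) = 117649
f(7) = mul(f(6), 7) = mul(117649, 7) = 823543
f(8) = mul(f(7), 7) = mul(823543, 7) = 5764801
f(9) = mul(f(8), 7) = mul(5764801, 7) = 40353607


40353607


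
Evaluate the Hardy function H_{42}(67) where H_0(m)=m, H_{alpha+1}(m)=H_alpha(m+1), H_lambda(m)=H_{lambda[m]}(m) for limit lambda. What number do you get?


H_42(67):
For finite ordinals k, H_k(n) = n + k (each successor step adds 1).
H_42(67) = 67 + 42 = 109

109


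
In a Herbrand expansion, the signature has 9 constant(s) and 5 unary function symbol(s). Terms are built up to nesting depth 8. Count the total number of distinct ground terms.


Herbrand terms by depth:
Depth 0: 9 constants
Depth 1: 45 new terms (running total: 54)
Depth 2: 225 new terms (running total: 279)
Depth 3: 1125 new terms (running total: 1404)
Depth 4: 5625 new terms (running total: 7029)
Depth 5: 28125 new terms (running total: 35154)
Depth 6: 140625 new terms (running total: 175779)
Depth 7: 703125 new terms (running total: 878904)
Depth 8: 3515625 new terms (running total: 4394529)
Total distinct ground terms = 4394529

4394529


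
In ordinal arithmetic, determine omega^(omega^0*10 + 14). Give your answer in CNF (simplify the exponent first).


omega^(omega^0*10 + 14):
omega^0 = 1, so the exponent is 10 + 14 = 24 (finite ordinal addition).
Result = omega^24, already a single CNF term.

omega^24


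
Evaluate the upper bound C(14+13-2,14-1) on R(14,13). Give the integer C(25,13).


R(14,13) <= C(14+13-2, 14-1) = C(25, 13)
C(25, 13) = 25! / (13! * 12!)
= 5200300

5200300


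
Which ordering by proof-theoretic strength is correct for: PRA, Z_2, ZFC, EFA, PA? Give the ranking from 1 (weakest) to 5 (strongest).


Ordering by consistency strength:
1. EFA
2. PRA
3. PA
4. Z_2
5. ZFC


PRA=2, Z_2=4, ZFC=5, EFA=1, PA=3


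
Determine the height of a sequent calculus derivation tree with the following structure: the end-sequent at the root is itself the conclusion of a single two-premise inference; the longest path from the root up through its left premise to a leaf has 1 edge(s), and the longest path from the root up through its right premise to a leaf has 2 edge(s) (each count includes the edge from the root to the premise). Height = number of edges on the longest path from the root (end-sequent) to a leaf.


Longest path through the left premise: 1 edges (measured from the branching sequent)
Longest path through the right premise: 2 edges
Height of the subtree rooted at the branching sequent: max(1, 2) = 2
The branching sequent is the root itself.
Total height = 2

2


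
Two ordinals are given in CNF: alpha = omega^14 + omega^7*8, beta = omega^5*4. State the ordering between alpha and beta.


Compare term by term from highest exponent:
alpha = omega^14 + omega^7*8
beta = omega^5*4
Term 1: alpha has omega^14*1, beta has omega^5*4
Term 2: alpha has omega^7*8, beta has omega^0*0
Result: alpha > beta

alpha > beta


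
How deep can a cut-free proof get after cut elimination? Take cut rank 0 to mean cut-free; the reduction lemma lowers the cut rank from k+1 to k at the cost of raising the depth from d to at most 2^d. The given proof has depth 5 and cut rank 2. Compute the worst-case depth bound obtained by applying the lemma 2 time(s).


Each rank reduction sends depth d to at most 2^d; cut rank r needs r reductions.
2_0(5) = 5
2_1(5) = 2^5 = 32
2_2(5) = 2^32 = 4294967296
Cut-free depth bound = 4294967296

4294967296


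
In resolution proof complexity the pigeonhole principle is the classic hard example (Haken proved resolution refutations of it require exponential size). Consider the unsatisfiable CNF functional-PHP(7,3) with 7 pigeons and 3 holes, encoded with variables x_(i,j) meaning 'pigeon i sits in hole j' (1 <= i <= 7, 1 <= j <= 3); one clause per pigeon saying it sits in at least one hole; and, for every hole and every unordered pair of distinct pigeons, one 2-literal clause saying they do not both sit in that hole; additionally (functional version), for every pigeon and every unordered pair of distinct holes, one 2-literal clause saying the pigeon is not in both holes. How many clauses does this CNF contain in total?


functional-PHP(7,3): 7 pigeons, 3 holes, 7*3 = 21 variables.
- pigeon clauses: one per pigeon -> 7 clauses
- hole clauses: 3 holes * C(7,2) = 3 * 21 -> 63 clauses
- functional clauses: 7 pigeons * C(3,2) = 7 * 3 -> 21 clauses
Total clauses = 7 + 63 + 21 = 91

91


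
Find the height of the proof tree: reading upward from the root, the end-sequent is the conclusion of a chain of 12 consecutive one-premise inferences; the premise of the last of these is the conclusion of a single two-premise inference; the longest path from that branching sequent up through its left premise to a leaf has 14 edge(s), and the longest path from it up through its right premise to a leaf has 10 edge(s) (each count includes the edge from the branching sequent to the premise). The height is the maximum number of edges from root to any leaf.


Longest path through the left premise: 14 edges (measured from the branching sequent)
Longest path through the right premise: 10 edges
Height of the subtree rooted at the branching sequent: max(14, 10) = 14
The branching sequent sits 12 edges above the root (the chain of one-premise inferences), so height = 14 + 12 = 26

26


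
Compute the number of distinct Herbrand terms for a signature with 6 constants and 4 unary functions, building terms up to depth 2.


Herbrand terms by depth:
Depth 0: 6 constants
Depth 1: 24 new terms (running total: 30)
Depth 2: 96 new terms (running total: 126)
Total distinct ground terms = 126

126


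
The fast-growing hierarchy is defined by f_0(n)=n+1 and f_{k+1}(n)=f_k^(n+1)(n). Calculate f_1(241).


f_1(241) = f_0^242(241)
f_0 adds 1 each time, applied 242 times.
f_1(241) = 241 + 242 = 483

483


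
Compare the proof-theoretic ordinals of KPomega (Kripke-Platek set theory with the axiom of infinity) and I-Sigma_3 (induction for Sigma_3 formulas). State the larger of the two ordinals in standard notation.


Proof-theoretic ordinal of KPomega (Kripke-Platek set theory with the axiom of infinity): psi_0(epsilon_{Omega+1})
Proof-theoretic ordinal of I-Sigma_3 (induction for Sigma_3 formulas): omega^(omega^(omega^omega))
Comparing: omega^(omega^(omega^omega)) < psi_0(epsilon_{Omega+1}).
The larger ordinal is psi_0(epsilon_{Omega+1}) (from KPomega (Kripke-Platek set theory with the axiom of infinity)).

psi_0(epsilon_{Omega+1})


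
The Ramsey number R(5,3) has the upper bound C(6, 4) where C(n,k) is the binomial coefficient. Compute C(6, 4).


R(5,3) <= C(5+3-2, 5-1) = C(6, 4)
C(6, 4) = 6! / (4! * 2!)
= 15

15


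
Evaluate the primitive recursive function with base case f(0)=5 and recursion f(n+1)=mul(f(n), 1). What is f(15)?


f(0) = 5
f(1) = mul(f(0), 1) = mul(5, 1) = 5
f(2) = mul(f(1), 1) = mul(5, 1) = 5
f(3) = mul(f(2), 1) = mul(5, 1) = 5
f(4) = mul(f(3), 1) = mul(5, 1) = 5
f(5) = mul(f(4), 1) = mul(5, 1) = 5
f(6) = mul(f(5), 1) = mul(5, 1) = 5
f(7) = mul(f(6), 1) = mul(5, 1) = 5
f(8) = mul(f(7), 1) = mul(5, 1) = 5
f(9) = mul(f(8), 1) = mul(5, 1) = 5
f(10) = mul(f(9), 1) = mul(5, 1) = 5
f(11) = mul(f(10), 1) = mul(5, 1) = 5
f(12) = mul(f(11), 1) = mul(5, 1) = 5
f(13) = mul(f(12), 1) = mul(5, 1) = 5
f(14) = mul(f(13), 1) = mul(5, 1) = 5
f(15) = mul(f(14), 1) = mul(5, 1) = 5


5


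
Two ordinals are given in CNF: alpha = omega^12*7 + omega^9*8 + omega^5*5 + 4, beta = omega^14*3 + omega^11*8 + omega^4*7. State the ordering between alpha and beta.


Compare term by term from highest exponent:
alpha = omega^12*7 + omega^9*8 + omega^5*5 + 4
beta = omega^14*3 + omega^11*8 + omega^4*7
Term 1: alpha has omega^12*7, beta has omega^14*3
Term 2: alpha has omega^9*8, beta has omega^11*8
Term 3: alpha has omega^5*5, beta has omega^4*7
Term 4: alpha has omega^0*4, beta has omega^0*0
Result: alpha < beta

alpha < beta


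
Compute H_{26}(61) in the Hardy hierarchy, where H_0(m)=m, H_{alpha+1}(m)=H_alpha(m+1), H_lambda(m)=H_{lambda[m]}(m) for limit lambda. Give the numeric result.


H_26(61):
For finite ordinals k, H_k(n) = n + k (each successor step adds 1).
H_26(61) = 61 + 26 = 87

87


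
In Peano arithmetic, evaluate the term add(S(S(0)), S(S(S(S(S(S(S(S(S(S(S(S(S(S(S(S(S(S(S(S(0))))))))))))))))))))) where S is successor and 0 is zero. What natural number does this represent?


add(S^2(0), S^20(0)):
S^2(0) = 2
S^20(0) = 20
2 + 20 = 22

22


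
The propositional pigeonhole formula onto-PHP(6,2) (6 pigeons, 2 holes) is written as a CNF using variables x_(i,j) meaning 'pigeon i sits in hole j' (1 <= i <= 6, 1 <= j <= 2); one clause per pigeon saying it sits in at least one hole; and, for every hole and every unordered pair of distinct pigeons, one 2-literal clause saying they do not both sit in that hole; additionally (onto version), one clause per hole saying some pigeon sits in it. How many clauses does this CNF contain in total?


onto-PHP(6,2): 6 pigeons, 2 holes, 6*2 = 12 variables.
- pigeon clauses: one per pigeon -> 6 clauses
- hole clauses: 2 holes * C(6,2) = 2 * 15 -> 30 clauses
- onto clauses: one per hole -> 2 clauses
Total clauses = 6 + 30 + 2 = 38

38


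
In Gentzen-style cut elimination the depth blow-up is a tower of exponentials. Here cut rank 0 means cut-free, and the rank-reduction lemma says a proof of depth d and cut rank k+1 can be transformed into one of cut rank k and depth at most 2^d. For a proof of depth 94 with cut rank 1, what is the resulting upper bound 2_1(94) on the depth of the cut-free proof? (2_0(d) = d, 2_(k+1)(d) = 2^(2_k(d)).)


Each rank reduction sends depth d to at most 2^d; cut rank r needs r reductions.
2_0(94) = 94
2_1(94) = 2^94 = 19807040628566084398385987584
Cut-free depth bound = 19807040628566084398385987584

19807040628566084398385987584


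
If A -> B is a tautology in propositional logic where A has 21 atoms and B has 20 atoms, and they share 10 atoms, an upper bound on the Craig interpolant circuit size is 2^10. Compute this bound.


Shared atoms = 10
Craig interpolant size bound = 2^10
= 1024

1024


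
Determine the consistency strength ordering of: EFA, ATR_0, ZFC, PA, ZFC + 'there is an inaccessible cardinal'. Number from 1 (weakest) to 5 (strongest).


Ordering by consistency strength:
1. EFA
2. PA
3. ATR_0
4. ZFC
5. ZFC + 'there is an inaccessible cardinal'


EFA=1, ATR_0=3, ZFC=4, PA=2, ZFC + 'there is an inaccessible cardinal'=5


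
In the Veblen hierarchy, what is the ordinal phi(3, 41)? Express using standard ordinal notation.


phi(3, 41):
phi(3, beta) = eta_beta (the beta-th eta number, fixed point of zeta).
phi(3, 41) = eta_41

eta_41


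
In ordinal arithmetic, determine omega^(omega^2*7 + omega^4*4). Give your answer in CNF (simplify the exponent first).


omega^(omega^2*7 + omega^4*4):
In ordinal addition a term is absorbed by a following term of strictly larger exponent: 2 < 4, so omega^2*7 + omega^4*4 = omega^4*4.
omega raised to a CNF ordinal is a single CNF term: Result = omega^(omega^4*4)

omega^(omega^4*4)


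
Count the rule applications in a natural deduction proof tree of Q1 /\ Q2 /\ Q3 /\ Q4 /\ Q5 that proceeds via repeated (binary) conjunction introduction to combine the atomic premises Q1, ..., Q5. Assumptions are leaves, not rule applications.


The target conjunction has 5 conjuncts, i.e. 4 binary /\ connectives.
Each conjunction-intro joins two pieces, so 5 atoms require 5-1 = 4 applications.
Total inference nodes = 4

4


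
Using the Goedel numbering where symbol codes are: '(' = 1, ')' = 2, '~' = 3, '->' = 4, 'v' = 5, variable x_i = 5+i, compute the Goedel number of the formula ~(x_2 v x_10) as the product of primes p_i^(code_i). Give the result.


Formula: ~(x_2 v x_10)
Symbol codes: [3, 1, 7, 5, 15, 2]
Primes: [2, 3, 5, 7, 11, 13]
p_1^3 = 2^3 = 8
p_2^1 = 3^1 = 3
p_3^7 = 5^7 = 78125
p_4^5 = 7^5 = 16807
p_5^15 = 11^15 = 4177248169415651
p_6^2 = 13^2 = 169
Product = 22246846288480003189374375000

22246846288480003189374375000


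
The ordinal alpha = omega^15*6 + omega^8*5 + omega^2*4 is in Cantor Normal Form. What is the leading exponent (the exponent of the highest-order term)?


CNF: omega^15*6 + omega^8*5 + omega^2*4
The leading term is omega^15*6, which has exponent 15.

15


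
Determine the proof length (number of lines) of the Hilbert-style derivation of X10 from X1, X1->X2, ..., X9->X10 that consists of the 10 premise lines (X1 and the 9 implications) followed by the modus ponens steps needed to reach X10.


We have 10 premise lines: X1 and 9 implications.
Each implication is detached once by MP, giving 9 MP lines.
10 premise lines + 9 MP lines = 19 total lines.

19


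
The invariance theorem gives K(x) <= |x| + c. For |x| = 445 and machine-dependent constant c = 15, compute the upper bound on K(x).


K(x) <= |x| + c = 445 + 15 = 460

460


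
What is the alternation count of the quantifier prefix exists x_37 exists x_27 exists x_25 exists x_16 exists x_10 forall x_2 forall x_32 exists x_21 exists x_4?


Walk the prefix and count type changes:
  position 1: exists -> exists
  position 2: exists -> exists
  position 3: exists -> exists
  position 4: exists -> exists
  position 5: exists -> forall <-- alternation
  position 6: forall -> forall
  position 7: forall -> exists <-- alternation
  position 8: exists -> exists
Total alternations = 2

2


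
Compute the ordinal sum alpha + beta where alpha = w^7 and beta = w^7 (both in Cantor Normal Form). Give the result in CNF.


Ordinal addition w^7 + w^7:
Both terms have the same exponent 7.
w^e*c + w^e*d = w^e*(c+d).
Result = w^7*(1+1) = w^7*2

w^7*2


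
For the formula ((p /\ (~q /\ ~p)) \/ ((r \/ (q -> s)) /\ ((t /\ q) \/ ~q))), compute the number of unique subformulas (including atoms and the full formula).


Formula: ((p /\ (~q /\ ~p)) \/ ((r \/ (q -> s)) /\ ((t /\ q) \/ ~q)))
Subformulas found:
  1. r
  2. q
  3. s
  4. t
  5. p
  6. ~p
  7. ~q
  8. (q -> s)
  9. (t /\ q)
  10. (~q /\ ~p)
  11. (r \/ (q -> s))
  12. ((t /\ q) \/ ~q)
  13. (p /\ (~q /\ ~p))
  14. ((r \/ (q -> s)) /\ ((t /\ q) \/ ~q))
  15. ((p /\ (~q /\ ~p)) \/ ((r \/ (q -> s)) /\ ((t /\ q) \/ ~q)))
Total distinct subformulas = 15

15


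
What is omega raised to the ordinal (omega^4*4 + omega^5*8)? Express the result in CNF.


omega^(omega^4*4 + omega^5*8):
In ordinal addition a term is absorbed by a following term of strictly larger exponent: 4 < 5, so omega^4*4 + omega^5*8 = omega^5*8.
omega raised to a CNF ordinal is a single CNF term: Result = omega^(omega^5*8)

omega^(omega^5*8)


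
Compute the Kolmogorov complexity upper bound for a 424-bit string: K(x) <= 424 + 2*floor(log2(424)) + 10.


floor(log2(424)) = 8
2 * 8 = 16
K(x) <= 424 + 16 + 10 = 450

450


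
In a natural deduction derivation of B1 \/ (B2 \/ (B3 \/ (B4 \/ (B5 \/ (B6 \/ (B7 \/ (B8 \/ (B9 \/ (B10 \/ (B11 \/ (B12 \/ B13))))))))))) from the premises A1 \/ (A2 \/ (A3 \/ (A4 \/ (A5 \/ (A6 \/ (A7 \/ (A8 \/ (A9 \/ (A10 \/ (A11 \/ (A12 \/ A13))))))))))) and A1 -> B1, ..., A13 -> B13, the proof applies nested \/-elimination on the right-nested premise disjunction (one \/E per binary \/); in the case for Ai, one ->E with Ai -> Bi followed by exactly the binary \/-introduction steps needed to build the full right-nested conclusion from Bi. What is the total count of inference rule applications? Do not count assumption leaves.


Constructive dilemma with 13 branches, all disjunctions right-nested:
- \/E: the premise has 12 binary \/, each eliminated once: 12 nodes.
- ->E: one per case (Ai with Ai -> Bi gives Bi): 13 nodes.
- \/I: in case i < n, Bi needs 1 step to form Bi \/ (B(i+1) \/ ...) and then i-1 steps to prepend B(i-1), ..., B1, i.e. i steps; in case i = n, B13 needs 12 prepend steps.
  \/I total = (1 + 2 + ... + 12) + 12 = 78 + 12 = 90 nodes.
Total = 12 + 13 + 90 = 115

115


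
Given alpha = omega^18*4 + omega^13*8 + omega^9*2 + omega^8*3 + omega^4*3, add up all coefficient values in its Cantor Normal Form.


CNF: omega^18*4 + omega^13*8 + omega^9*2 + omega^8*3 + omega^4*3
Coefficients: 4 + 8 + 2 + 3 + 3 = 20

20


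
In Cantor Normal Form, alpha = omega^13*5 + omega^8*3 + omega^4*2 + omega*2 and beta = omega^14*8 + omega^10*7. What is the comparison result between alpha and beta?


Compare term by term from highest exponent:
alpha = omega^13*5 + omega^8*3 + omega^4*2 + omega*2
beta = omega^14*8 + omega^10*7
Term 1: alpha has omega^13*5, beta has omega^14*8
Term 2: alpha has omega^8*3, beta has omega^10*7
Term 3: alpha has omega^4*2, beta has omega^0*0
Term 4: alpha has omega^1*2, beta has omega^0*0
Result: alpha < beta

alpha < beta


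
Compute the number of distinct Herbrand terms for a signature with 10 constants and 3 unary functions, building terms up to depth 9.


Herbrand terms by depth:
Depth 0: 10 constants
Depth 1: 30 new terms (running total: 40)
Depth 2: 90 new terms (running total: 130)
Depth 3: 270 new terms (running total: 400)
Depth 4: 810 new terms (running total: 1210)
Depth 5: 2430 new terms (running total: 3640)
Depth 6: 7290 new terms (running total: 10930)
Depth 7: 21870 new terms (running total: 32800)
Depth 8: 65610 new terms (running total: 98410)
Depth 9: 196830 new terms (running total: 295240)
Total distinct ground terms = 295240

295240


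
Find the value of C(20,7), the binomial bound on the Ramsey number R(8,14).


R(8,14) <= C(8+14-2, 8-1) = C(20, 7)
C(20, 7) = 20! / (7! * 13!)
= 77520

77520


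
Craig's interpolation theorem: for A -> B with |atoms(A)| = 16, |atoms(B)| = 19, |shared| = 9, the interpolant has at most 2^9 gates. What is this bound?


Shared atoms = 9
Craig interpolant size bound = 2^9
= 512

512


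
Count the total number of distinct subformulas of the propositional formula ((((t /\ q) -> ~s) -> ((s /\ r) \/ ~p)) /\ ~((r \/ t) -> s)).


Formula: ((((t /\ q) -> ~s) -> ((s /\ r) \/ ~p)) /\ ~((r \/ t) -> s))
Subformulas found:
  1. r
  2. q
  3. s
  4. t
  5. p
  6. ~p
  7. ~s
  8. (r \/ t)
  9. (s /\ r)
  10. (t /\ q)
  11. ((r \/ t) -> s)
  12. ((s /\ r) \/ ~p)
  13. ~((r \/ t) -> s)
  14. ((t /\ q) -> ~s)
  15. (((t /\ q) -> ~s) -> ((s /\ r) \/ ~p))
  16. ((((t /\ q) -> ~s) -> ((s /\ r) \/ ~p)) /\ ~((r \/ t) -> s))
Total distinct subformulas = 16

16


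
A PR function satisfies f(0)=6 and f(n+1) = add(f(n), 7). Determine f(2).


f(0) = 6
f(1) = add(f(0), 7) = add(6, 7) = 13
f(2) = add(f(1), 7) = add(13, 7) = 20


20


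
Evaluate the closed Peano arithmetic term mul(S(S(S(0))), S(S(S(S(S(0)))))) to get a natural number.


mul(S^3(0), S^5(0)):
S^3(0) = 3
S^5(0) = 5
3 * 5 = 15

15


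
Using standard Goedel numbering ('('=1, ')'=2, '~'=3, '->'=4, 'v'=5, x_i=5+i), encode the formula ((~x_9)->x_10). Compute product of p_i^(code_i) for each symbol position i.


Formula: ((~x_9)->x_10)
Symbol codes: [1, 1, 3, 14, 2, 4, 15, 2]
Primes: [2, 3, 5, 7, 11, 13, 17, 19]
p_1^1 = 2^1 = 2
p_2^1 = 3^1 = 3
p_3^3 = 5^3 = 125
p_4^14 = 7^14 = 678223072849
p_5^2 = 11^2 = 121
p_6^4 = 13^4 = 28561
p_7^15 = 17^15 = 2862423051509815793
p_8^2 = 19^2 = 361
Product = 1816492569612345449979053155919862101652750

1816492569612345449979053155919862101652750


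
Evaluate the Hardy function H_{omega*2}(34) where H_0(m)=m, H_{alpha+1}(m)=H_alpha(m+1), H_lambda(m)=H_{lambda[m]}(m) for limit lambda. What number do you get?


H_{omega*2}(34):
For the Hardy hierarchy, H_{omega*k}(n) = 2^k * n.
2^2 = 4.
4 * 34 = 136

136


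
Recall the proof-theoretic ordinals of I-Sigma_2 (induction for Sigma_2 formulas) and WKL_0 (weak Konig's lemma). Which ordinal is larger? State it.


Proof-theoretic ordinal of I-Sigma_2 (induction for Sigma_2 formulas): omega^(omega^omega)
Proof-theoretic ordinal of WKL_0 (weak Konig's lemma): omega^omega
Comparing: omega^omega < omega^(omega^omega).
The larger ordinal is omega^(omega^omega) (from I-Sigma_2 (induction for Sigma_2 formulas)).

omega^(omega^omega)


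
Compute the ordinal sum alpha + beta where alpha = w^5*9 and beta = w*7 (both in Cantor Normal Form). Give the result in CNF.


Ordinal addition w^5*9 + w*7:
Leading exponent of alpha (5) > leading exponent of beta (1).
Since alpha's term has higher exponent than beta's leading term,
the sum is simply alpha followed by beta.
Result = w^5*9 + w*7

w^5*9 + w*7


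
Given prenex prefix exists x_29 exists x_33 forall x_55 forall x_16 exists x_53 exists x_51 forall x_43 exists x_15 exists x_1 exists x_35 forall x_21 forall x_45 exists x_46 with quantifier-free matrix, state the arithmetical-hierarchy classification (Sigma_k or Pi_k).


Leading quantifier is exists, so the class is Sigma.
Number of quantifier blocks = alternations + 1 = 6 + 1 = 7.
Classification: Sigma_7

Sigma_7


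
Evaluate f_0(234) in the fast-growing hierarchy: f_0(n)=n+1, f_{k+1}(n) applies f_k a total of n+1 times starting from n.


f_0(234) = 234 + 1 = 235

235


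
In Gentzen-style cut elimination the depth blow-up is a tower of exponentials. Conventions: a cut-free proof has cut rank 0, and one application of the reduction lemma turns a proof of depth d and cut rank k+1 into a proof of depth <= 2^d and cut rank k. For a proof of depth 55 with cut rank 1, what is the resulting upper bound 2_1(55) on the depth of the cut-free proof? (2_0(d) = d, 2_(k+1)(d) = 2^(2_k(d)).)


Each rank reduction sends depth d to at most 2^d; cut rank r needs r reductions.
2_0(55) = 55
2_1(55) = 2^55 = 36028797018963968
Cut-free depth bound = 36028797018963968

36028797018963968


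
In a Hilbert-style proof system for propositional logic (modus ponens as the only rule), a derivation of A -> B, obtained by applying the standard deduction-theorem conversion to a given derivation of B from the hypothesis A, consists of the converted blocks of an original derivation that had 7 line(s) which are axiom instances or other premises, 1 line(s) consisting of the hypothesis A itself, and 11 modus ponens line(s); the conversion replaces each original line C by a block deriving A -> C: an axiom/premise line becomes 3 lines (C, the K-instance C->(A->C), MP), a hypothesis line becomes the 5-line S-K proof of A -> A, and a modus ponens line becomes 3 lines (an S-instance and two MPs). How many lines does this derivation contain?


Deduction-theorem conversion, block by block:
- 7 axiom/premise lines -> 3 lines each = 21
- 1 hypothesis lines -> 5 lines each (identity proof A->A) = 5
- 11 MP lines -> 3 lines each (S-instance, MP, MP) = 33
Total = 21 + 5 + 33 = 59 lines.

59


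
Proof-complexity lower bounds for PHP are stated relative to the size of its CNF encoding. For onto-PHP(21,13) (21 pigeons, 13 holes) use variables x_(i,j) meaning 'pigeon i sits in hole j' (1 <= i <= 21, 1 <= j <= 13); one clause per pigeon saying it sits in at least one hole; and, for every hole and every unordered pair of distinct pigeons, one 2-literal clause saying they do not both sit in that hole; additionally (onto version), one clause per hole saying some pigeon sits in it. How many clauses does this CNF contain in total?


onto-PHP(21,13): 21 pigeons, 13 holes, 21*13 = 273 variables.
- pigeon clauses: one per pigeon -> 21 clauses
- hole clauses: 13 holes * C(21,2) = 13 * 210 -> 2730 clauses
- onto clauses: one per hole -> 13 clauses
Total clauses = 21 + 2730 + 13 = 2764

2764


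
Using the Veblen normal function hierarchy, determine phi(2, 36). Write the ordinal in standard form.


phi(2, 36):
phi(2, beta) = zeta_beta (the beta-th zeta number, fixed point of epsilon).
phi(2, 36) = zeta_36

zeta_36


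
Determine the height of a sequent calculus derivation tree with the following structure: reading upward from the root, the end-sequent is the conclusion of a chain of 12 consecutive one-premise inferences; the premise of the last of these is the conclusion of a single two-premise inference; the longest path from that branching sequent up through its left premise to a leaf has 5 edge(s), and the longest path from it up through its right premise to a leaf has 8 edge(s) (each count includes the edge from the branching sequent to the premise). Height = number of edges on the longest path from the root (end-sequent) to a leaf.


Longest path through the left premise: 5 edges (measured from the branching sequent)
Longest path through the right premise: 8 edges
Height of the subtree rooted at the branching sequent: max(5, 8) = 8
The branching sequent sits 12 edges above the root (the chain of one-premise inferences), so height = 8 + 12 = 20

20


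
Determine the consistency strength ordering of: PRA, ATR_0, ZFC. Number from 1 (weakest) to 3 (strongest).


Ordering by consistency strength:
1. PRA
2. ATR_0
3. ZFC


PRA=1, ATR_0=2, ZFC=3


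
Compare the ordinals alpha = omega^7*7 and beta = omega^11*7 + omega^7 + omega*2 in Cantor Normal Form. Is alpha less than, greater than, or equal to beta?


Compare term by term from highest exponent:
alpha = omega^7*7
beta = omega^11*7 + omega^7 + omega*2
Term 1: alpha has omega^7*7, beta has omega^11*7
Term 2: alpha has omega^0*0, beta has omega^7*1
Term 3: alpha has omega^0*0, beta has omega^1*2
Result: alpha < beta

alpha < beta


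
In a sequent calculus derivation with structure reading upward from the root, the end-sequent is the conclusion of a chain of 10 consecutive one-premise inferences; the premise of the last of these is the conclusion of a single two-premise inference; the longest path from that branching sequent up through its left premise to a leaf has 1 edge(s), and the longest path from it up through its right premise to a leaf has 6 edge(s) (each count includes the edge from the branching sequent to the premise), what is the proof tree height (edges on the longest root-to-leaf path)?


Longest path through the left premise: 1 edges (measured from the branching sequent)
Longest path through the right premise: 6 edges
Height of the subtree rooted at the branching sequent: max(1, 6) = 6
The branching sequent sits 10 edges above the root (the chain of one-premise inferences), so height = 6 + 10 = 16

16
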